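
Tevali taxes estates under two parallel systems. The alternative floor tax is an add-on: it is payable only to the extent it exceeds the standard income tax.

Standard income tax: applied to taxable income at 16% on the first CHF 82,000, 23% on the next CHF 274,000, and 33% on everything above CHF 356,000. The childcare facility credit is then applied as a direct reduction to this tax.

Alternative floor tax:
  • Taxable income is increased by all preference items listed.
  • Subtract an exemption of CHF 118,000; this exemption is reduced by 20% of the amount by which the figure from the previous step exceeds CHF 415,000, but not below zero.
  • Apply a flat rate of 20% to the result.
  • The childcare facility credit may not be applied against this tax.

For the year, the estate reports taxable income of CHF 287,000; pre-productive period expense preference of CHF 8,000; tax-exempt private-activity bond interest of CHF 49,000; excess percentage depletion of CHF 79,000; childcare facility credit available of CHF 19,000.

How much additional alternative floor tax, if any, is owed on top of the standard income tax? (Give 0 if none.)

Standard income tax:
  CHF 82,000 × 16% = CHF 13,120
  CHF 205,000 × 23% = CHF 47,150
  → CHF 60,270
  Less childcare facility credit CHF 19,000 → CHF 41,270

Alternative floor tax:
  Adjusted income: CHF 287,000 + CHF 8,000 + CHF 49,000 + CHF 79,000 = CHF 423,000
  Exemption: CHF 118,000 − 20% × (CHF 423,000 − CHF 415,000) = CHF 118,000 − CHF 1,600 = CHF 116,400
  Base: CHF 423,000 − CHF 116,400 = CHF 306,600
  CHF 306,600 × 20% = CHF 61,320

Excess of alternative floor tax over standard income tax: CHF 61,320 − CHF 41,270 = CHF 20,050.

CHF 20,050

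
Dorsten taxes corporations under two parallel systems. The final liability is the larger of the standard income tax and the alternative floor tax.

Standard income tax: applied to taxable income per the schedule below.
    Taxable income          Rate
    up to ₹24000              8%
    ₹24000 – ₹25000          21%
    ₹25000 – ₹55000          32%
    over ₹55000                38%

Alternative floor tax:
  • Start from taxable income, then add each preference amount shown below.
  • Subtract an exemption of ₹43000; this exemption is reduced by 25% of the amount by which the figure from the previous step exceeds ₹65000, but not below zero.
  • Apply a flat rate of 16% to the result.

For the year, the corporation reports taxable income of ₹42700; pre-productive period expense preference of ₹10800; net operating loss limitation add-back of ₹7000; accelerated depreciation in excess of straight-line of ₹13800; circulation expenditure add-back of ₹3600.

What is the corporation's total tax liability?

₹7794

Standard income tax:
  ₹24000 × 8% = ₹1920
  ₹1000 × 21% = ₹210
  ₹17700 × 32% = ₹5664
  → ₹7794

Alternative floor tax:
  Adjusted income: ₹42700 + ₹10800 + ₹7000 + ₹13800 + ₹3600 = ₹77900
  Exemption: ₹43000 − 25% × (₹77900 − ₹65000) = ₹43000 − ₹3225 = ₹39775
  Base: ₹77900 − ₹39775 = ₹38125
  ₹38125 × 16% = ₹6100

₹7794 > ₹6100, so the standard income tax governs.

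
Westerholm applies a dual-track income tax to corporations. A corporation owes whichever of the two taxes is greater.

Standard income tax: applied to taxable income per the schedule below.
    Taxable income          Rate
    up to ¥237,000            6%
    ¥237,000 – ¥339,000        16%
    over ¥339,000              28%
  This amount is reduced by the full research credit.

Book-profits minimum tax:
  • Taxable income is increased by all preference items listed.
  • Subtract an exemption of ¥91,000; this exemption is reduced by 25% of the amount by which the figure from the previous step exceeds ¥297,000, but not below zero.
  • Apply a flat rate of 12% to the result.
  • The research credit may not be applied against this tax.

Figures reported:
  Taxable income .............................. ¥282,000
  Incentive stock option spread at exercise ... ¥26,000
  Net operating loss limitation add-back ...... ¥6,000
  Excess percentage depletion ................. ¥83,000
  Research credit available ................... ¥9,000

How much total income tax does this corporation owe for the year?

¥39,720

Book-profits minimum tax:
  Adjusted income: ¥282,000 + ¥26,000 + ¥6,000 + ¥83,000 = ¥397,000
  Exemption: ¥91,000 − 25% × (¥397,000 − ¥297,000) = ¥91,000 − ¥25,000 = ¥66,000
  Base: ¥397,000 − ¥66,000 = ¥331,000
  ¥331,000 × 12% = ¥39,720

Standard income tax:
  ¥237,000 × 6% = ¥14,220
  ¥45,000 × 16% = ¥7,200
  → ¥21,420
  Less research credit ¥9,000 → ¥12,420

¥39,720 > ¥12,420, so the book-profits minimum tax is the binding amount.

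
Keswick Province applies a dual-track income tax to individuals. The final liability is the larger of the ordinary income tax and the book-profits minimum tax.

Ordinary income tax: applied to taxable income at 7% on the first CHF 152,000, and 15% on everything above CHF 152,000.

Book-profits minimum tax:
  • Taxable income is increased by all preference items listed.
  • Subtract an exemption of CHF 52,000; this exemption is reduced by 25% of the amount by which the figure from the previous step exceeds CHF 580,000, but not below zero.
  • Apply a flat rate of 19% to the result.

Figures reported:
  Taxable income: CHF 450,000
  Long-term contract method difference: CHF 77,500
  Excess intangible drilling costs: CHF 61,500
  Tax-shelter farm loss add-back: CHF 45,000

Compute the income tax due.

CHF 113,145

Ordinary income tax:
  CHF 152,000 × 7% = CHF 10,640
  CHF 298,000 × 15% = CHF 44,700
  → CHF 55,340

Book-profits minimum tax:
  Adjusted income: CHF 450,000 + CHF 77,500 + CHF 61,500 + CHF 45,000 = CHF 634,000
  Exemption: CHF 52,000 − 25% × (CHF 634,000 − CHF 580,000) = CHF 52,000 − CHF 13,500 = CHF 38,500
  Base: CHF 634,000 − CHF 38,500 = CHF 595,500
  CHF 595,500 × 19% = CHF 113,145

CHF 113,145 > CHF 55,340, so the book-profits minimum tax is the binding amount.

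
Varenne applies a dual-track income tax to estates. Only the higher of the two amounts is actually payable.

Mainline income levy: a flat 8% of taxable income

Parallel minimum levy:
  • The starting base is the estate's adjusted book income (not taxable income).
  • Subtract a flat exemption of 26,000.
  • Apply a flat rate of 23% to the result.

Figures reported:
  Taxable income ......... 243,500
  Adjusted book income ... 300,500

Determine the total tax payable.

63,135

Mainline income levy:
  243,500 × 8% = 19,480

Parallel minimum levy:
  Base (adjusted book income): 300,500
  Less exemption 26,000 → base 274,500
  274,500 × 23% = 63,135

63,135 > 19,480, so the parallel minimum levy is the binding amount.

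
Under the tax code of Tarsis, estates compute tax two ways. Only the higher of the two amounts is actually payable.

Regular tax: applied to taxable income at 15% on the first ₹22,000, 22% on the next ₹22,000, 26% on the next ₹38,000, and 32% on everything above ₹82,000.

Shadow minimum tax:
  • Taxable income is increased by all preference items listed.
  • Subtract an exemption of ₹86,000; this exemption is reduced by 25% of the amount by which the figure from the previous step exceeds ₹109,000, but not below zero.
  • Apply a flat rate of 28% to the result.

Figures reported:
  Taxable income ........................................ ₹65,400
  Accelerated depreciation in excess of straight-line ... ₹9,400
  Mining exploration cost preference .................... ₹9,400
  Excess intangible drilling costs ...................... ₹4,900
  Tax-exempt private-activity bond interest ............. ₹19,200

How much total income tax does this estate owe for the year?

₹13,704

Regular tax:
  ₹22,000 × 15% = ₹3,300
  ₹22,000 × 22% = ₹4,840
  ₹21,400 × 26% = ₹5,564
  → ₹13,704

Shadow minimum tax:
  Adjusted income: ₹65,400 + ₹9,400 + ₹9,400 + ₹4,900 + ₹19,200 = ₹108,300
  Exemption: ₹108,300 ≤ ₹109,000, so full ₹86,000 applies
  Base: ₹108,300 − ₹86,000 = ₹22,300
  ₹22,300 × 28% = ₹6,244

₹13,704 > ₹6,244, so the regular tax governs.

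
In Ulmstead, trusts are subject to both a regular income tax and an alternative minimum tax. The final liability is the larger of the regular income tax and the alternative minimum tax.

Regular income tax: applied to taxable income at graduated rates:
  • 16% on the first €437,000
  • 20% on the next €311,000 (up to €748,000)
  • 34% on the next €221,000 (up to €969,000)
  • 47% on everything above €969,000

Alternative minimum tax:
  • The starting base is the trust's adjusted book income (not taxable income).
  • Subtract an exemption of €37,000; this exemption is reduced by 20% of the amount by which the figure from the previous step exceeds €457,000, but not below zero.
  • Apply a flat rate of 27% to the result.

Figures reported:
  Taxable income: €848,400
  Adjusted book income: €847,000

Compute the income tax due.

€228,690

Alternative minimum tax:
  Base (adjusted book income): €847,000
  Exemption: 20% × (€847,000 − €457,000) = €78,000 ≥ €37,000, so the exemption is fully phased out
  Base: €847,000 − €0 = €847,000
  €847,000 × 27% = €228,690

Regular income tax:
  €437,000 × 16% = €69,920
  €311,000 × 20% = €62,200
  €100,400 × 34% = €34,136
  → €166,256

€228,690 > €166,256, so the alternative minimum tax is the binding amount.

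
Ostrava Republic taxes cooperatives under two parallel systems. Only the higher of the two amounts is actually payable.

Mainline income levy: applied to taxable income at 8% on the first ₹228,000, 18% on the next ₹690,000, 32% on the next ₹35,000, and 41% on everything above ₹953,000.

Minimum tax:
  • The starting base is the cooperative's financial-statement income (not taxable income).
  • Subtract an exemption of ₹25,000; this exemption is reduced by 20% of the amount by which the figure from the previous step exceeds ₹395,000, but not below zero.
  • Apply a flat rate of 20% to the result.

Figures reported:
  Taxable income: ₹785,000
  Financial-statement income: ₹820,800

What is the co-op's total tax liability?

₹164,160

Minimum tax:
  Base (financial-statement income): ₹820,800
  Exemption: 20% × (₹820,800 − ₹395,000) = ₹85,160 ≥ ₹25,000, so the exemption is fully phased out
  Base: ₹820,800 − ₹0 = ₹820,800
  ₹820,800 × 20% = ₹164,160

Mainline income levy:
  ₹228,000 × 8% = ₹18,240
  ₹557,000 × 18% = ₹100,260
  → ₹118,500

₹164,160 > ₹118,500, so the minimum tax is the binding amount.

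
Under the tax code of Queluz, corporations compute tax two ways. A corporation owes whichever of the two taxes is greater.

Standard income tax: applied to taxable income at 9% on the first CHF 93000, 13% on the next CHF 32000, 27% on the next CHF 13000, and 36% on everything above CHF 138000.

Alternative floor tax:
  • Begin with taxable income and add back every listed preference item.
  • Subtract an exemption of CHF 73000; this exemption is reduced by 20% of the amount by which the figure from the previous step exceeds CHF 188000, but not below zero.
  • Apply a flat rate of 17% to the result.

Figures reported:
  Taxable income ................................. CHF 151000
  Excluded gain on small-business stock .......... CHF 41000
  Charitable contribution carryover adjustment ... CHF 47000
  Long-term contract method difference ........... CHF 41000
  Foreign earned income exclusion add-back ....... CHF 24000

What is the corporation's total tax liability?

CHF 43214

Standard income tax:
  CHF 93000 × 9% = CHF 8370
  CHF 32000 × 13% = CHF 4160
  CHF 13000 × 27% = CHF 3510
  CHF 13000 × 36% = CHF 4680
  → CHF 20720

Alternative floor tax:
  Adjusted income: CHF 151000 + CHF 41000 + CHF 47000 + CHF 41000 + CHF 24000 = CHF 304000
  Exemption: CHF 73000 − 20% × (CHF 304000 − CHF 188000) = CHF 73000 − CHF 23200 = CHF 49800
  Base: CHF 304000 − CHF 49800 = CHF 254200
  CHF 254200 × 17% = CHF 43214

CHF 43214 > CHF 20720, so the alternative floor tax is the binding amount.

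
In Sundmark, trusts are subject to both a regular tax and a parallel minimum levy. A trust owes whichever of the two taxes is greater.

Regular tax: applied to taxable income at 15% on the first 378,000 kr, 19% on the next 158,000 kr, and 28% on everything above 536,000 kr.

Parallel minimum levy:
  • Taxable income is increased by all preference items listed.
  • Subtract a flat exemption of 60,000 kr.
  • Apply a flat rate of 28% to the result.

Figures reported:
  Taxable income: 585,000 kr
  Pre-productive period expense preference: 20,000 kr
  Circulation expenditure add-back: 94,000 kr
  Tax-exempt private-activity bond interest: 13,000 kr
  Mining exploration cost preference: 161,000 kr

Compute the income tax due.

227,640 kr

Regular tax:
  378,000 kr × 15% = 56,700 kr
  158,000 kr × 19% = 30,020 kr
  49,000 kr × 28% = 13,720 kr
  → 100,440 kr

Parallel minimum levy:
  Adjusted income: 585,000 kr + 20,000 kr + 94,000 kr + 13,000 kr + 161,000 kr = 873,000 kr
  Less exemption 60,000 kr → base 813,000 kr
  813,000 kr × 28% = 227,640 kr

227,640 kr > 100,440 kr, so the parallel minimum levy is the binding amount.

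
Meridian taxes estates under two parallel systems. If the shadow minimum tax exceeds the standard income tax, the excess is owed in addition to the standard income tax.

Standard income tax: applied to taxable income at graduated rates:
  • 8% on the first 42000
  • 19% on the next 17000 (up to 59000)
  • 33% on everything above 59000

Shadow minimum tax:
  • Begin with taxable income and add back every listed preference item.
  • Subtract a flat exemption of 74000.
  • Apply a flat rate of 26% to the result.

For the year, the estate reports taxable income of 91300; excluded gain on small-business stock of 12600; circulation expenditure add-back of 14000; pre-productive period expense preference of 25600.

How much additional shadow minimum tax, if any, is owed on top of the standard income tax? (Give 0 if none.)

821

Standard income tax:
  42000 × 8% = 3360
  17000 × 19% = 3230
  32300 × 33% = 10659
  → 17249

Shadow minimum tax:
  Adjusted income: 91300 + 12600 + 14000 + 25600 = 143500
  Less exemption 74000 → base 69500
  69500 × 26% = 18070

Excess of shadow minimum tax over standard income tax: 18070 − 17249 = 821.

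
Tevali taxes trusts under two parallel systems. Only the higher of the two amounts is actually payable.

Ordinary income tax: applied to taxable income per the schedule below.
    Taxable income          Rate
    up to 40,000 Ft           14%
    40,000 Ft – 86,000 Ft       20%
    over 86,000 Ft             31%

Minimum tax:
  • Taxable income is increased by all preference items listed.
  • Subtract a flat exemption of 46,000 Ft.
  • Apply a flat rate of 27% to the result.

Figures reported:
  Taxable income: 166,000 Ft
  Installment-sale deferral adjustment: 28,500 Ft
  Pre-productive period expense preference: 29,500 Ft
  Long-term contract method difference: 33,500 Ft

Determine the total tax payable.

Ordinary income tax:
  40,000 Ft × 14% = 5,600 Ft
  46,000 Ft × 20% = 9,200 Ft
  80,000 Ft × 31% = 24,800 Ft
  → 39,600 Ft

Minimum tax:
  Adjusted income: 166,000 Ft + 28,500 Ft + 29,500 Ft + 33,500 Ft = 257,500 Ft
  Less exemption 46,000 Ft → base 211,500 Ft
  211,500 Ft × 27% = 57,105 Ft

57,105 Ft > 39,600 Ft, so the minimum tax is the binding amount.

57,105 Ft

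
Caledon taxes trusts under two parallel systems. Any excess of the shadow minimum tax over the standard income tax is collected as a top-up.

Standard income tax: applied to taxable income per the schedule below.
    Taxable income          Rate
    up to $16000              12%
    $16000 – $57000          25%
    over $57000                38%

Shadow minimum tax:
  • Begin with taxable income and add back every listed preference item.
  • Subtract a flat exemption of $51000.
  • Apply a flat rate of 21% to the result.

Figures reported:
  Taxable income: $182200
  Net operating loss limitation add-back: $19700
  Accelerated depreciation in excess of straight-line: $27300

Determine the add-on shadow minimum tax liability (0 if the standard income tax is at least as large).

$0

Standard income tax:
  $16000 × 12% = $1920
  $41000 × 25% = $10250
  $125200 × 38% = $47576
  → $59746

Shadow minimum tax:
  Adjusted income: $182200 + $19700 + $27300 = $229200
  Less exemption $51000 → base $178200
  $178200 × 21% = $37422

$37422 ≤ $59746, so no add-on is due.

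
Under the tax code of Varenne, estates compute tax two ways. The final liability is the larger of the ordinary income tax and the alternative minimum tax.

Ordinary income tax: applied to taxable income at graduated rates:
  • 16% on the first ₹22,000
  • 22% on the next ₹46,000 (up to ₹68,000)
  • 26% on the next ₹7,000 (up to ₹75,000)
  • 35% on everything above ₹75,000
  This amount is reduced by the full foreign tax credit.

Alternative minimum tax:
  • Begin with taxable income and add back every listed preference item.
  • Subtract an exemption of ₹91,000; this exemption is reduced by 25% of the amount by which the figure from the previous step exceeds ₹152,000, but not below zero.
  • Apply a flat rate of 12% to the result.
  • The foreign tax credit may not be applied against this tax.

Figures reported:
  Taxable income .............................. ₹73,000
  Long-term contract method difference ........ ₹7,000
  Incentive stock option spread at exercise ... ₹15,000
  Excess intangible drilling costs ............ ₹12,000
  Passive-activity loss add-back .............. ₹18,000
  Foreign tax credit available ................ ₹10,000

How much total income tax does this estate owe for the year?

Ordinary income tax:
  ₹22,000 × 16% = ₹3,520
  ₹46,000 × 22% = ₹10,120
  ₹5,000 × 26% = ₹1,300
  → ₹14,940
  Less foreign tax credit ₹10,000 → ₹4,940

Alternative minimum tax:
  Adjusted income: ₹73,000 + ₹7,000 + ₹15,000 + ₹12,000 + ₹18,000 = ₹125,000
  Exemption: ₹125,000 ≤ ₹152,000, so full ₹91,000 applies
  Base: ₹125,000 − ₹91,000 = ₹34,000
  ₹34,000 × 12% = ₹4,080

₹4,940 > ₹4,080, so the ordinary income tax governs.

₹4,940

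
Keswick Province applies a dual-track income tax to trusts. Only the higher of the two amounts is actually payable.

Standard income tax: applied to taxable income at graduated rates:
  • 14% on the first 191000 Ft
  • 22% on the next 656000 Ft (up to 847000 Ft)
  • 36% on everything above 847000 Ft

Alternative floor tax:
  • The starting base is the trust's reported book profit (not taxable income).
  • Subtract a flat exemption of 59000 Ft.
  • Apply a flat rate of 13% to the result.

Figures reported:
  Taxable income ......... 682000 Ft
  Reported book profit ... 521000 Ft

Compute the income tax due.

134760 Ft

Alternative floor tax:
  Base (reported book profit): 521000 Ft
  Less exemption 59000 Ft → base 462000 Ft
  462000 Ft × 13% = 60060 Ft

Standard income tax:
  191000 Ft × 14% = 26740 Ft
  491000 Ft × 22% = 108020 Ft
  → 134760 Ft

134760 Ft > 60060 Ft, so the standard income tax governs.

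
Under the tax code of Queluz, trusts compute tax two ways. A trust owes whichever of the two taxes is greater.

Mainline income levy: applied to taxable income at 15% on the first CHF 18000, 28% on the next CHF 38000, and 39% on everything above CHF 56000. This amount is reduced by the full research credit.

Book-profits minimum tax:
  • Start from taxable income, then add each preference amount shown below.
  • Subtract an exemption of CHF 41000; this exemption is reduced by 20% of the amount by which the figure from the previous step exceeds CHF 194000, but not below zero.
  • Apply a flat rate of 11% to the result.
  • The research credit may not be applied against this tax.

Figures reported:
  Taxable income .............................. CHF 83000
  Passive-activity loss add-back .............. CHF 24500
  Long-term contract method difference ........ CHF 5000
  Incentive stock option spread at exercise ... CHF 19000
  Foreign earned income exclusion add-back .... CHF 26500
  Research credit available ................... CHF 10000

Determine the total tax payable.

Book-profits minimum tax:
  Adjusted income: CHF 83000 + CHF 24500 + CHF 5000 + CHF 19000 + CHF 26500 = CHF 158000
  Exemption: CHF 158000 ≤ CHF 194000, so full CHF 41000 applies
  Base: CHF 158000 − CHF 41000 = CHF 117000
  CHF 117000 × 11% = CHF 12870

Mainline income levy:
  CHF 18000 × 15% = CHF 2700
  CHF 38000 × 28% = CHF 10640
  CHF 27000 × 39% = CHF 10530
  → CHF 23870
  Less research credit CHF 10000 → CHF 13870

CHF 13870 > CHF 12870, so the mainline income levy governs.

CHF 13870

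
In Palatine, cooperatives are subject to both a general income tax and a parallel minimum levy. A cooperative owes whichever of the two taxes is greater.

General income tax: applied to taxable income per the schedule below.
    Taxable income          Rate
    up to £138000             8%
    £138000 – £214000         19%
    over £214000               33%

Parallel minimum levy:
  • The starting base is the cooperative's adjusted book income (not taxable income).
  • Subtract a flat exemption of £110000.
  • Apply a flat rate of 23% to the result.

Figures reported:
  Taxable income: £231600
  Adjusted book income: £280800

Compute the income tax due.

Parallel minimum levy:
  Base (adjusted book income): £280800
  Less exemption £110000 → base £170800
  £170800 × 23% = £39284

General income tax:
  £138000 × 8% = £11040
  £76000 × 19% = £14440
  £17600 × 33% = £5808
  → £31288

£39284 > £31288, so the parallel minimum levy is the binding amount.

£39284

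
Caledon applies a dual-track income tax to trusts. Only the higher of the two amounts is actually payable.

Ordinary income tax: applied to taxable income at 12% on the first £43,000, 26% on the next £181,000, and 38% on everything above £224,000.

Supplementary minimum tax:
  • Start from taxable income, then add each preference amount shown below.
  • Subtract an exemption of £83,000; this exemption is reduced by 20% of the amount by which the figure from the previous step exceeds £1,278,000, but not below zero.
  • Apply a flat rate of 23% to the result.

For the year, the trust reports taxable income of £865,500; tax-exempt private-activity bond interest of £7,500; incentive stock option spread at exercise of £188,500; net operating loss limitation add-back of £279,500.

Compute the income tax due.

£295,990

Supplementary minimum tax:
  Adjusted income: £865,500 + £7,500 + £188,500 + £279,500 = £1,341,000
  Exemption: £83,000 − 20% × (£1,341,000 − £1,278,000) = £83,000 − £12,600 = £70,400
  Base: £1,341,000 − £70,400 = £1,270,600
  £1,270,600 × 23% = £292,238

Ordinary income tax:
  £43,000 × 12% = £5,160
  £181,000 × 26% = £47,060
  £641,500 × 38% = £243,770
  → £295,990

£295,990 > £292,238, so the ordinary income tax governs.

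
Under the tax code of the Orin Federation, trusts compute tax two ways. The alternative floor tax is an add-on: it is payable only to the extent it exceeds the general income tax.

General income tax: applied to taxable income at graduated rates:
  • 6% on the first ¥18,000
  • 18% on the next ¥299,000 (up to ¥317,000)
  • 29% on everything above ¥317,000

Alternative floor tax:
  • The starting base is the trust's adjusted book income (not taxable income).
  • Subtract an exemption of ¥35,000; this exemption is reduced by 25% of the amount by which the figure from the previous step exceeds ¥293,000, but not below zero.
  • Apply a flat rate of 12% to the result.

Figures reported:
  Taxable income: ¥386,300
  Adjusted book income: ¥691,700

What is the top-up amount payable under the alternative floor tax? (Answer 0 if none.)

¥8,007

General income tax:
  ¥18,000 × 6% = ¥1,080
  ¥299,000 × 18% = ¥53,820
  ¥69,300 × 29% = ¥20,097
  → ¥74,997

Alternative floor tax:
  Base (adjusted book income): ¥691,700
  Exemption: 25% × (¥691,700 − ¥293,000) = ¥99,675 ≥ ¥35,000, so the exemption is fully phased out
  Base: ¥691,700 − ¥0 = ¥691,700
  ¥691,700 × 12% = ¥83,004

Excess of alternative floor tax over general income tax: ¥83,004 − ¥74,997 = ¥8,007.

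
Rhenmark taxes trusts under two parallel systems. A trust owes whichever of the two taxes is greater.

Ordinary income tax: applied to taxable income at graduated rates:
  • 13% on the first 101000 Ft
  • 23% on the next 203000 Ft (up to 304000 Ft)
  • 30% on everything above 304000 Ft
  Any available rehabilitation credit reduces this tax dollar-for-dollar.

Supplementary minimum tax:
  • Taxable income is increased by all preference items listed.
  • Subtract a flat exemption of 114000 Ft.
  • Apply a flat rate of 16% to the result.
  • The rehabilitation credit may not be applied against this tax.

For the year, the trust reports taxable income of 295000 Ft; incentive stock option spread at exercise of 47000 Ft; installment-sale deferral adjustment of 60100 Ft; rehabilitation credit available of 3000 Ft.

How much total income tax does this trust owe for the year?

54750 Ft

Ordinary income tax:
  101000 Ft × 13% = 13130 Ft
  194000 Ft × 23% = 44620 Ft
  → 57750 Ft
  Less rehabilitation credit 3000 Ft → 54750 Ft

Supplementary minimum tax:
  Adjusted income: 295000 Ft + 47000 Ft + 60100 Ft = 402100 Ft
  Less exemption 114000 Ft → base 288100 Ft
  288100 Ft × 16% = 46096 Ft

54750 Ft > 46096 Ft, so the ordinary income tax governs.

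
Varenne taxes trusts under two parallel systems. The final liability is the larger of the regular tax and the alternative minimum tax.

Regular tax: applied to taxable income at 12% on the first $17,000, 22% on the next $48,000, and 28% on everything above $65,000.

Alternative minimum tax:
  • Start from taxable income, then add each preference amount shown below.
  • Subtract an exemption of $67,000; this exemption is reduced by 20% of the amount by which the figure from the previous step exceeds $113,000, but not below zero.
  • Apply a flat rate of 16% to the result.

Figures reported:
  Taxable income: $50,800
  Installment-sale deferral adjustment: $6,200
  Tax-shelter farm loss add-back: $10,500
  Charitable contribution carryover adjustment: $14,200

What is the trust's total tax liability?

$9,476

Regular tax:
  $17,000 × 12% = $2,040
  $33,800 × 22% = $7,436
  → $9,476

Alternative minimum tax:
  Adjusted income: $50,800 + $6,200 + $10,500 + $14,200 = $81,700
  Exemption: $81,700 ≤ $113,000, so full $67,000 applies
  Base: $81,700 − $67,000 = $14,700
  $14,700 × 16% = $2,352

$9,476 > $2,352, so the regular tax governs.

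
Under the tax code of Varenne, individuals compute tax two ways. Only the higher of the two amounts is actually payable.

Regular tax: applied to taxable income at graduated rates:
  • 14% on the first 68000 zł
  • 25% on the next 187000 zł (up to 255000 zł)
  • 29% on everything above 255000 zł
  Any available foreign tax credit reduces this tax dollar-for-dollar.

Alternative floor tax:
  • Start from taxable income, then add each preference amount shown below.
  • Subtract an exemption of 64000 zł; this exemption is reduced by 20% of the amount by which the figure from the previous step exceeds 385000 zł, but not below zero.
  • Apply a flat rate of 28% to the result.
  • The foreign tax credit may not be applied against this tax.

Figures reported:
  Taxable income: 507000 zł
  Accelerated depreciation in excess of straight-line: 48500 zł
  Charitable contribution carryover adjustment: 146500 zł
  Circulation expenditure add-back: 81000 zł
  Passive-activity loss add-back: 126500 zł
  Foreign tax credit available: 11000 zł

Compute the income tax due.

254660 zł

Regular tax:
  68000 zł × 14% = 9520 zł
  187000 zł × 25% = 46750 zł
  252000 zł × 29% = 73080 zł
  → 129350 zł
  Less foreign tax credit 11000 zł → 118350 zł

Alternative floor tax:
  Adjusted income: 507000 zł + 48500 zł + 146500 zł + 81000 zł + 126500 zł = 909500 zł
  Exemption: 20% × (909500 zł − 385000 zł) = 104900 zł ≥ 64000 zł, so the exemption is fully phased out
  Base: 909500 zł − 0 zł = 909500 zł
  909500 zł × 28% = 254660 zł

254660 zł > 118350 zł, so the alternative floor tax is the binding amount.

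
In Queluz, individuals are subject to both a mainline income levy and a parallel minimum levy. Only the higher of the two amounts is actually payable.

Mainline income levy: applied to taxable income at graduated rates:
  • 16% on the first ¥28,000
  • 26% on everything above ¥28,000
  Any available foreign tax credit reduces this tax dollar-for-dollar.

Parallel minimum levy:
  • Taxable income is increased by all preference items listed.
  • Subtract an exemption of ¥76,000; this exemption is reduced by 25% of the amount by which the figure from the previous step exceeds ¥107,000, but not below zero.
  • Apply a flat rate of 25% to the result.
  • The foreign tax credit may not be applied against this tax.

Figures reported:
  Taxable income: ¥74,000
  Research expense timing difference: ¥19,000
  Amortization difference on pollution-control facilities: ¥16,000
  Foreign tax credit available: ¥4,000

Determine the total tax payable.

Parallel minimum levy:
  Adjusted income: ¥74,000 + ¥19,000 + ¥16,000 = ¥109,000
  Exemption: ¥76,000 − 25% × (¥109,000 − ¥107,000) = ¥76,000 − ¥500 = ¥75,500
  Base: ¥109,000 − ¥75,500 = ¥33,500
  ¥33,500 × 25% = ¥8,375

Mainline income levy:
  ¥28,000 × 16% = ¥4,480
  ¥46,000 × 26% = ¥11,960
  → ¥16,440
  Less foreign tax credit ¥4,000 → ¥12,440

¥12,440 > ¥8,375, so the mainline income levy governs.

¥12,440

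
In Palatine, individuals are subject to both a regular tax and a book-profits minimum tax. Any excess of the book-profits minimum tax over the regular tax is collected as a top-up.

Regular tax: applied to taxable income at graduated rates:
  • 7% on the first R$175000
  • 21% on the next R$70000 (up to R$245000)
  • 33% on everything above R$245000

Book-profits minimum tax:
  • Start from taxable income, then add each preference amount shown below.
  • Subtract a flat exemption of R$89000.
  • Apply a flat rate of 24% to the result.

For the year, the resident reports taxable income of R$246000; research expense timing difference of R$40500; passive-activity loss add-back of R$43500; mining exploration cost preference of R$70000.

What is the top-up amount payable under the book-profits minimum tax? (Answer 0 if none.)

Regular tax:
  R$175000 × 7% = R$12250
  R$70000 × 21% = R$14700
  R$1000 × 33% = R$330
  → R$27280

Book-profits minimum tax:
  Adjusted income: R$246000 + R$40500 + R$43500 + R$70000 = R$400000
  Less exemption R$89000 → base R$311000
  R$311000 × 24% = R$74640

Excess of book-profits minimum tax over regular tax: R$74640 − R$27280 = R$47360.

R$47360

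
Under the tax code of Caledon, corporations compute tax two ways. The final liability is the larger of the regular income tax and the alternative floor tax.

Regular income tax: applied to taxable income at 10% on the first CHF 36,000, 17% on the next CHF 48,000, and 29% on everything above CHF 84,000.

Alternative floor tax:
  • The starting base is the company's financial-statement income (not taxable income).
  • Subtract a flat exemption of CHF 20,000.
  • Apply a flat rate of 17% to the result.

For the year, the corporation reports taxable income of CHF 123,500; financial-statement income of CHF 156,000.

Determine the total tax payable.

CHF 23,215

Alternative floor tax:
  Base (financial-statement income): CHF 156,000
  Less exemption CHF 20,000 → base CHF 136,000
  CHF 136,000 × 17% = CHF 23,120

Regular income tax:
  CHF 36,000 × 10% = CHF 3,600
  CHF 48,000 × 17% = CHF 8,160
  CHF 39,500 × 29% = CHF 11,455
  → CHF 23,215

CHF 23,215 > CHF 23,120, so the regular income tax governs.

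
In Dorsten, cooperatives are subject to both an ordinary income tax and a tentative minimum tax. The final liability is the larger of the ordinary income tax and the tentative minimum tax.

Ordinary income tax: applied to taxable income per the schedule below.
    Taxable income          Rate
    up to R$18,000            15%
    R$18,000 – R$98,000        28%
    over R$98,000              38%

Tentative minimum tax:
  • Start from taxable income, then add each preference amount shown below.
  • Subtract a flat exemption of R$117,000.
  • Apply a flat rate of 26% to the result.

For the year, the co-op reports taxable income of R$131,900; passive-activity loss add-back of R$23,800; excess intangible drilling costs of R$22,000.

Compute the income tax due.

R$37,982

Tentative minimum tax:
  Adjusted income: R$131,900 + R$23,800 + R$22,000 = R$177,700
  Less exemption R$117,000 → base R$60,700
  R$60,700 × 26% = R$15,782

Ordinary income tax:
  R$18,000 × 15% = R$2,700
  R$80,000 × 28% = R$22,400
  R$33,900 × 38% = R$12,882
  → R$37,982

R$37,982 > R$15,782, so the ordinary income tax governs.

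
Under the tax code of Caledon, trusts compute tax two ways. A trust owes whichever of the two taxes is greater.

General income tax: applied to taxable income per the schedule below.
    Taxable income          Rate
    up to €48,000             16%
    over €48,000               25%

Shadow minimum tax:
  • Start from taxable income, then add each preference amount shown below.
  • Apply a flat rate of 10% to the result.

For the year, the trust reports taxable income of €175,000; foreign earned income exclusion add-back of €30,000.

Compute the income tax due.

€39,430

General income tax:
  €48,000 × 16% = €7,680
  €127,000 × 25% = €31,750
  → €39,430

Shadow minimum tax:
  Adjusted income: €175,000 + €30,000 = €205,000
  €205,000 × 10% = €20,500

€39,430 > €20,500, so the general income tax governs.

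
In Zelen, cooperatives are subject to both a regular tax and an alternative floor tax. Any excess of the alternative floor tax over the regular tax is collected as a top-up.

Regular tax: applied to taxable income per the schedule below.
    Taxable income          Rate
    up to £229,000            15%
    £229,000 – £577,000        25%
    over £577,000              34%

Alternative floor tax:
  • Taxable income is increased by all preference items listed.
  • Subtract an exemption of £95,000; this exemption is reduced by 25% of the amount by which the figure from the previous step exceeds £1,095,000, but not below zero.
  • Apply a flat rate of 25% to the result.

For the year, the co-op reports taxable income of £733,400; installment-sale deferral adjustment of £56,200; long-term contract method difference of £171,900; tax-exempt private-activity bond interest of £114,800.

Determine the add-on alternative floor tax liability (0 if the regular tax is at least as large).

£70,799

Regular tax:
  £229,000 × 15% = £34,350
  £348,000 × 25% = £87,000
  £156,400 × 34% = £53,176
  → £174,526

Alternative floor tax:
  Adjusted income: £733,400 + £56,200 + £171,900 + £114,800 = £1,076,300
  Exemption: £1,076,300 ≤ £1,095,000, so full £95,000 applies
  Base: £1,076,300 − £95,000 = £981,300
  £981,300 × 25% = £245,325

Excess of alternative floor tax over regular tax: £245,325 − £174,526 = £70,799.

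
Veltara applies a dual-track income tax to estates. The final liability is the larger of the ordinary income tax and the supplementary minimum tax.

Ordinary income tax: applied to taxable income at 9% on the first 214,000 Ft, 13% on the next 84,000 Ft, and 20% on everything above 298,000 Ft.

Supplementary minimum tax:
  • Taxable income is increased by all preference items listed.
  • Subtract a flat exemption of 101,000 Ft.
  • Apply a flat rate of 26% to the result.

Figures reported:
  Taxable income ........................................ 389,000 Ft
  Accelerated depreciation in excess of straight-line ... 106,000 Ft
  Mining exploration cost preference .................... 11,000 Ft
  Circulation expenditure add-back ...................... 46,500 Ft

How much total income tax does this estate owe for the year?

Supplementary minimum tax:
  Adjusted income: 389,000 Ft + 106,000 Ft + 11,000 Ft + 46,500 Ft = 552,500 Ft
  Less exemption 101,000 Ft → base 451,500 Ft
  451,500 Ft × 26% = 117,390 Ft

Ordinary income tax:
  214,000 Ft × 9% = 19,260 Ft
  84,000 Ft × 13% = 10,920 Ft
  91,000 Ft × 20% = 18,200 Ft
  → 48,380 Ft

117,390 Ft > 48,380 Ft, so the supplementary minimum tax is the binding amount.

117,390 Ft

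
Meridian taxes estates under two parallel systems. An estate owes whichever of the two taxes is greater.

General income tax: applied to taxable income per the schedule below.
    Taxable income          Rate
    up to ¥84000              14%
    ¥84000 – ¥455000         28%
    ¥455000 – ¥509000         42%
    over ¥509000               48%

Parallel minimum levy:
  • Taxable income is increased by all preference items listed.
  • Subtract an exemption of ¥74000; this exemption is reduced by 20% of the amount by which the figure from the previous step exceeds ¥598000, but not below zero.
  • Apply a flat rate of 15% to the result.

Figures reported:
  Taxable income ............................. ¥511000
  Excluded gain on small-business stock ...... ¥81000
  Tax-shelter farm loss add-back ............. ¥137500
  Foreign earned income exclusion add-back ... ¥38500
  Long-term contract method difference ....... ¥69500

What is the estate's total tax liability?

¥139280

Parallel minimum levy:
  Adjusted income: ¥511000 + ¥81000 + ¥137500 + ¥38500 + ¥69500 = ¥837500
  Exemption: ¥74000 − 20% × (¥837500 − ¥598000) = ¥74000 − ¥47900 = ¥26100
  Base: ¥837500 − ¥26100 = ¥811400
  ¥811400 × 15% = ¥121710

General income tax:
  ¥84000 × 14% = ¥11760
  ¥371000 × 28% = ¥103880
  ¥54000 × 42% = ¥22680
  ¥2000 × 48% = ¥960
  → ¥139280

¥139280 > ¥121710, so the general income tax governs.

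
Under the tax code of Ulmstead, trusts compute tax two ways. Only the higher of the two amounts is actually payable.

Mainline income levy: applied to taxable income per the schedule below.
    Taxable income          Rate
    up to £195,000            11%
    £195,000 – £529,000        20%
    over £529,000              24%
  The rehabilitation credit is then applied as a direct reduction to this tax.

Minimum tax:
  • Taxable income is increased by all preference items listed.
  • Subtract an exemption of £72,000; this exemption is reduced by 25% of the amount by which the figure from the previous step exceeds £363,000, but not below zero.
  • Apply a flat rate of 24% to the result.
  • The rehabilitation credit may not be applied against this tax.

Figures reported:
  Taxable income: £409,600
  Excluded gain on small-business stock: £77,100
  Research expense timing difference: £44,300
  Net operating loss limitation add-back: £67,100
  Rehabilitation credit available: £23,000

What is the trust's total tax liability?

Minimum tax:
  Adjusted income: £409,600 + £77,100 + £44,300 + £67,100 = £598,100
  Exemption: £72,000 − 25% × (£598,100 − £363,000) = £72,000 − £58,775 = £13,225
  Base: £598,100 − £13,225 = £584,875
  £584,875 × 24% = £140,370

Mainline income levy:
  £195,000 × 11% = £21,450
  £214,600 × 20% = £42,920
  → £64,370
  Less rehabilitation credit £23,000 → £41,370

£140,370 > £41,370, so the minimum tax is the binding amount.

£140,370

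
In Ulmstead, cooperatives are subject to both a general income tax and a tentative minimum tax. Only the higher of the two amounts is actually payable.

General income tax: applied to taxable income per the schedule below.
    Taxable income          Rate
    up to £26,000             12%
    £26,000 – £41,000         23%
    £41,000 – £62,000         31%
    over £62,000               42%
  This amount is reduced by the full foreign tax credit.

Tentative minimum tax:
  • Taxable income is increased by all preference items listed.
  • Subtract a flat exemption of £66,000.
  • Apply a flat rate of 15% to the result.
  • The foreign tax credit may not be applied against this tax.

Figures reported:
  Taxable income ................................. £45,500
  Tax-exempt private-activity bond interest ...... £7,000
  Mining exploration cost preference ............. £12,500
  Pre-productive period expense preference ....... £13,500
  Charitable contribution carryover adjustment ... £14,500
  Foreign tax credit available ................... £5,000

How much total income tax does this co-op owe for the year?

£4,050

General income tax:
  £26,000 × 12% = £3,120
  £15,000 × 23% = £3,450
  £4,500 × 31% = £1,395
  → £7,965
  Less foreign tax credit £5,000 → £2,965

Tentative minimum tax:
  Adjusted income: £45,500 + £7,000 + £12,500 + £13,500 + £14,500 = £93,000
  Less exemption £66,000 → base £27,000
  £27,000 × 15% = £4,050

£4,050 > £2,965, so the tentative minimum tax is the binding amount.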